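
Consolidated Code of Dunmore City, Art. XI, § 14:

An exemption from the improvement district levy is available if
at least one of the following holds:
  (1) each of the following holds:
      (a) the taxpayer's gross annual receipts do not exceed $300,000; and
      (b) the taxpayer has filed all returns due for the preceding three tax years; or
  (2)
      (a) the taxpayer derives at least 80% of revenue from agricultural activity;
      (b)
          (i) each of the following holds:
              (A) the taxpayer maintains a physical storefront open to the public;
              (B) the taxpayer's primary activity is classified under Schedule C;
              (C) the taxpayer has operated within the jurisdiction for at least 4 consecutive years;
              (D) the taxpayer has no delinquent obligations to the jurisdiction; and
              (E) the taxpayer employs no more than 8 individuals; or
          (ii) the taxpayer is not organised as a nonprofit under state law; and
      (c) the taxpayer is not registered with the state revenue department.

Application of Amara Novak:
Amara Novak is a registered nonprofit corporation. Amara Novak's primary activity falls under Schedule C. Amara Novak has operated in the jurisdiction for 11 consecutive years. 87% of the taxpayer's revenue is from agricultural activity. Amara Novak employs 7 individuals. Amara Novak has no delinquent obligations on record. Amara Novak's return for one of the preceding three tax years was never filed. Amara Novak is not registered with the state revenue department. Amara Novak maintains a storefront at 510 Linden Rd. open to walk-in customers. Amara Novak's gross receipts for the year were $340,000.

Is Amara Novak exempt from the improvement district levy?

Yes — exempt.

(a) receipts ≤ $300,000 — fails.
(b) returns current — not satisfied.
(1): F AND F → false.
(a) ≥80% agricultural — holds.
(A) has storefront — holds.
(B) Schedule C activity — satisfied.
(C) ≥ 4 yrs in jurisdiction — met.
(D) no delinquency — satisfied.
(E) ≤ 8 employees — satisfied.
(i) = T AND T AND T AND T AND T = true.
(ii) not (nonprofit) — not satisfied.
So (b) is satisfied (T OR F).
(c) not (state-registered) — met.
(2): T AND T AND T → true.
Overall = F OR T = true.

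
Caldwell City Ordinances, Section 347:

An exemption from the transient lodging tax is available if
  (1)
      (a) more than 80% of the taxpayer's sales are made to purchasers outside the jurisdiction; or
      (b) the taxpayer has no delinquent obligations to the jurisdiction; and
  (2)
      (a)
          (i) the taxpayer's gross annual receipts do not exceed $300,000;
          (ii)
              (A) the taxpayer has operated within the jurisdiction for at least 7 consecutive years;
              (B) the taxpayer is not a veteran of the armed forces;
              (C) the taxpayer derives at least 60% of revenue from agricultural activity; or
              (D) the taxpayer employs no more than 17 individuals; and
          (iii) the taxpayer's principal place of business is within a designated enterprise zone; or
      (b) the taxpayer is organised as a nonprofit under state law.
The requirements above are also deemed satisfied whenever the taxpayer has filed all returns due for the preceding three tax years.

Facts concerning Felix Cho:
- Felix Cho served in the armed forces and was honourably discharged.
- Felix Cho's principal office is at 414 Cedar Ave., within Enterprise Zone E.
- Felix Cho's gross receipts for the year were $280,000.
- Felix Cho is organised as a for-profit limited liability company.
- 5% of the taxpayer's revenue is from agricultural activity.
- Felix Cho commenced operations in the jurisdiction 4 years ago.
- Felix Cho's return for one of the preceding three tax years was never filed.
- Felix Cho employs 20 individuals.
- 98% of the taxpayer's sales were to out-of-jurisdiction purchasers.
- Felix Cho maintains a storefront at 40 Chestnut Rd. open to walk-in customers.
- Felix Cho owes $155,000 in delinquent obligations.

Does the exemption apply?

(a) >80% out-of-jur. sales — satisfied.
(b) no delinquency — not satisfied.
So (1) is satisfied (T OR F).
(i) receipts ≤ $300,000 — holds.
(A) ≥ 7 yrs in jurisdiction — not met.
(B) not (veteran) — not met.
(C) ≥60% agricultural — fails.
(D) ≤ 17 employees — fails.
(ii): F OR F OR F OR F → false.
(iii) in enterprise zone — met.
(a) = T AND F AND T = false.
(b) nonprofit — not satisfied.
(2) = F OR F = false.
Overall: T AND F → false.
Exception (returns current) — not satisfied.
Result: main false OR exception false → false.

No — not exempt.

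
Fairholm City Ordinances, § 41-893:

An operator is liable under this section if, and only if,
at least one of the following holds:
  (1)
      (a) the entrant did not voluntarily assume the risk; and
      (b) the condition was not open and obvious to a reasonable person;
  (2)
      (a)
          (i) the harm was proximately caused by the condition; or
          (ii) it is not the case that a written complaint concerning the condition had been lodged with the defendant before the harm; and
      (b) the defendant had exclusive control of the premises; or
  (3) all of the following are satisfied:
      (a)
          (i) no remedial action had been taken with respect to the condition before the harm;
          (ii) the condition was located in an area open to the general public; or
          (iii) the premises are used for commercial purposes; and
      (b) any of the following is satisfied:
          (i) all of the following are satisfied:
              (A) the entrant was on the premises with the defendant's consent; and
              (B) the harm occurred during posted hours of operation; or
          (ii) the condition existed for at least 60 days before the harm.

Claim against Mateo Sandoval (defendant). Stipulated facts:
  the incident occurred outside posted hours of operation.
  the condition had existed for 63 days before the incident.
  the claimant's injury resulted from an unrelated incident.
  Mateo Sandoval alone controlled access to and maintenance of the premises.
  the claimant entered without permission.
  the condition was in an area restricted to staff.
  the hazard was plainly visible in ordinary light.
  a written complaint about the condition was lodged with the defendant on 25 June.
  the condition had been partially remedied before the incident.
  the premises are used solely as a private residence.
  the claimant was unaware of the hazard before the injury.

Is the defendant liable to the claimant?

(a) no assumed risk — met.
(b) not open/obvious — not satisfied.
(1): T AND F → false.
(i) proximate cause — fails.
(ii) not (complaint lodged) — fails.
So (a) is not satisfied (F OR F).
(b) exclusive control — holds.
So (2) is not satisfied (F AND T).
(i) no remedial action — not satisfied.
(ii) public area — not met.
(iii) commercial use — fails.
(a): F OR F OR F → false.
(A) consent to enter — not satisfied.
(B) during posted hours — not met.
So (i) is not satisfied (F AND F).
(ii) condition ≥60 days old — met.
(b): F OR T → true.
(3) = F AND T = false.
So Overall is not satisfied (F OR F OR F).

No — not liable.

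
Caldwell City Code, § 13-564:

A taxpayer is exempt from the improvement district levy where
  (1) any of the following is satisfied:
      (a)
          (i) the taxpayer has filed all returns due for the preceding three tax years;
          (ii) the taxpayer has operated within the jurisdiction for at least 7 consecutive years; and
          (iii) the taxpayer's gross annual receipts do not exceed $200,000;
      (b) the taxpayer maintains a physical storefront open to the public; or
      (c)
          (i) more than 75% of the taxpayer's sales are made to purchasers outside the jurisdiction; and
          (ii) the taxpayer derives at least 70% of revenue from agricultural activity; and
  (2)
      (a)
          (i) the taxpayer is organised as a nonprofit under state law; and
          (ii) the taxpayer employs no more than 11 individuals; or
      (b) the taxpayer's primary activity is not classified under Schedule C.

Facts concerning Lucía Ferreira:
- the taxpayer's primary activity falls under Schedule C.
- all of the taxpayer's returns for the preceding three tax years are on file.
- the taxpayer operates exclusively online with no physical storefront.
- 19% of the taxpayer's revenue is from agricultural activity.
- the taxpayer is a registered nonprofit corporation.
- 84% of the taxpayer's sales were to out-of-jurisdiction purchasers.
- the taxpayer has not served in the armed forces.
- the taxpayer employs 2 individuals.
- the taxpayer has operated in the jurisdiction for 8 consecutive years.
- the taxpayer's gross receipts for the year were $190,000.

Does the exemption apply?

Yes — exempt.

(i) returns current — holds.
(ii) ≥ 7 yrs in jurisdiction — holds.
(iii) receipts ≤ $200,000 — met.
So (a) is satisfied (T AND T AND T).
(b) has storefront — not met.
(i) >75% out-of-jur. sales — met.
(ii) ≥70% agricultural — fails.
So (c) is not satisfied (T AND F).
So (1) is satisfied (T OR F OR F).
(i) nonprofit — met.
(ii) ≤ 11 employees — satisfied.
So (a) is satisfied (T AND T).
(b) not (Schedule C activity) — fails.
So (2) is satisfied (T OR F).
So Overall is satisfied (T AND T).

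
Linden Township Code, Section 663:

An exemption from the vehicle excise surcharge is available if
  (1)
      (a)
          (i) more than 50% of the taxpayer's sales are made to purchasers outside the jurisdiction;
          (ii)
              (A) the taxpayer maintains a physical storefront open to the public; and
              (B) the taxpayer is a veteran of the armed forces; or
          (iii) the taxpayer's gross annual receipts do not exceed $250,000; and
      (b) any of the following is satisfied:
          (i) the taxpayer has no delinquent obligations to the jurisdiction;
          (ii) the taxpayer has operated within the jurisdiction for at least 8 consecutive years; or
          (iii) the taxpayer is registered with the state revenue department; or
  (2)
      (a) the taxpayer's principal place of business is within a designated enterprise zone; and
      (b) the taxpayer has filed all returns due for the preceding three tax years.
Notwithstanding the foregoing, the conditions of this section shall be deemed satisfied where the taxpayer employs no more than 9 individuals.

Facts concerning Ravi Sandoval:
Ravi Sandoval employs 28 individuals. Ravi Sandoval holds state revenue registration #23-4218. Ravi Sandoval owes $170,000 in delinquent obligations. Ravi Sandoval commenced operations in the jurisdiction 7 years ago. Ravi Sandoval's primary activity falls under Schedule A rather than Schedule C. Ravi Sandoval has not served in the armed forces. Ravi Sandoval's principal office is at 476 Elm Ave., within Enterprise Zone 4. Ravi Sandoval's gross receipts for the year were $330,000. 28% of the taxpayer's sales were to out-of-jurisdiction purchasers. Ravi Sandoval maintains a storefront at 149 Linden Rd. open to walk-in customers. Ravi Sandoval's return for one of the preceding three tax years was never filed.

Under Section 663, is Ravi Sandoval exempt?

No — not exempt.

(i) >50% out-of-jur. sales — fails.
(A) has storefront — met.
(B) veteran — fails.
(ii): T AND F → false.
(iii) receipts ≤ $250,000 — fails.
(a) = F OR F OR F = false.
(i) no delinquency — fails.
(ii) ≥ 8 yrs in jurisdiction — not met.
(iii) state-registered — satisfied.
So (b) is satisfied (F OR F OR T).
So (1) is not satisfied (F AND T).
(a) in enterprise zone — holds.
(b) returns current — fails.
(2) = T AND F = false.
So Overall is not satisfied (F OR F).
Exception (≤ 9 employees) — not satisfied.
Result: main false OR exception false → false.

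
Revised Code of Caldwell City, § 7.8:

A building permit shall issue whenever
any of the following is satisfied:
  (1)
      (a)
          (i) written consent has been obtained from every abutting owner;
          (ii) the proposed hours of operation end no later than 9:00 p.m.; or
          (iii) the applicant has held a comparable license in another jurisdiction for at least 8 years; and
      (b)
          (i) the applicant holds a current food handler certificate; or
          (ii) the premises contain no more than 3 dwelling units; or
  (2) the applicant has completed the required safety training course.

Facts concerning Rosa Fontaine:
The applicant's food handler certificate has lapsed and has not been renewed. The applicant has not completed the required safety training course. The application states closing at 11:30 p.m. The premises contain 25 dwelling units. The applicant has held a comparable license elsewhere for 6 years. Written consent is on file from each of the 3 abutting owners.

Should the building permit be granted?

No — denied.

(i) all abutters consent — met.
(ii) closes by 9 p.m. — fails.
(iii) prior license ≥ 8 yr — not met.
(a) = T OR F OR F = true.
(i) food handler cert. — not satisfied.
(ii) ≤ 3 units — not satisfied.
(b) = F OR F = false.
So (1) is not satisfied (T AND F).
(2) safety training — fails.
So Overall is not satisfied (F OR F).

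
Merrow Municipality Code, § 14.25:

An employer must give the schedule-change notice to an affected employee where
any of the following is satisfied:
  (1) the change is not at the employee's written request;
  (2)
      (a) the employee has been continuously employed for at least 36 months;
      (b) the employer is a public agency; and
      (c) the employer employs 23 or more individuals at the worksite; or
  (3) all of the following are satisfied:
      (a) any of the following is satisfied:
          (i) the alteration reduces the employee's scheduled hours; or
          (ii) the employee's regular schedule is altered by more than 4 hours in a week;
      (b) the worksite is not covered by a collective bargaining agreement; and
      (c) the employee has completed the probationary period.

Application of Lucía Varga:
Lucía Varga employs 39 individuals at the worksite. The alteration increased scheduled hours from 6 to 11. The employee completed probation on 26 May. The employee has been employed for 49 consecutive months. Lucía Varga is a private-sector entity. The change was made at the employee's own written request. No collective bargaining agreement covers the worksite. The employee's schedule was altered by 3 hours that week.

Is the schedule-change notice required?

No — not required.

(1) not employee-requested — not satisfied.
(a) tenure ≥ 36 mo. — satisfied.
(b) public agency — not met.
(c) ≥ 23 at site — met.
(2): T AND F AND T → false.
(i) hours reduced — not met.
(ii) schedule shift > 4h — not met.
So (a) is not satisfied (F OR F).
(b) no CBA — met.
(c) past probation — satisfied.
(3) = F AND T AND T = false.
Overall: F OR F OR F → false.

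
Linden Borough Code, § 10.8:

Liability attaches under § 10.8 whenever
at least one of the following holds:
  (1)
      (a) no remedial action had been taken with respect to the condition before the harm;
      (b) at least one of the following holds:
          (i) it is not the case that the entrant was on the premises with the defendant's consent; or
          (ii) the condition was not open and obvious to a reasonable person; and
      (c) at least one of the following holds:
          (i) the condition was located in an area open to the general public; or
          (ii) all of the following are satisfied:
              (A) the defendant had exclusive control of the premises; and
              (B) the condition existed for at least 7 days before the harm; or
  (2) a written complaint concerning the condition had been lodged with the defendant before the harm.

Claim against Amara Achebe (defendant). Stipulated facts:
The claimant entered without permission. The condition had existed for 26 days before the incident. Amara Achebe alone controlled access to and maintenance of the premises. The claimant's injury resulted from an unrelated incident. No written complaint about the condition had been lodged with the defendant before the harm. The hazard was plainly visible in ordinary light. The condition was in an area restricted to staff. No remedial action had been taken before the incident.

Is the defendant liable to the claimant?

Yes — liable.

(a) no remedial action — satisfied.
(i) not (consent to enter) — satisfied.
(ii) not open/obvious — fails.
So (b) is satisfied (T OR F).
(i) public area — not met.
(A) exclusive control — holds.
(B) condition ≥7 days old — satisfied.
(ii): T AND T → true.
(c): F OR T → true.
(1) = T AND T AND T = true.
(2) complaint lodged — fails.
Overall: T OR F → true.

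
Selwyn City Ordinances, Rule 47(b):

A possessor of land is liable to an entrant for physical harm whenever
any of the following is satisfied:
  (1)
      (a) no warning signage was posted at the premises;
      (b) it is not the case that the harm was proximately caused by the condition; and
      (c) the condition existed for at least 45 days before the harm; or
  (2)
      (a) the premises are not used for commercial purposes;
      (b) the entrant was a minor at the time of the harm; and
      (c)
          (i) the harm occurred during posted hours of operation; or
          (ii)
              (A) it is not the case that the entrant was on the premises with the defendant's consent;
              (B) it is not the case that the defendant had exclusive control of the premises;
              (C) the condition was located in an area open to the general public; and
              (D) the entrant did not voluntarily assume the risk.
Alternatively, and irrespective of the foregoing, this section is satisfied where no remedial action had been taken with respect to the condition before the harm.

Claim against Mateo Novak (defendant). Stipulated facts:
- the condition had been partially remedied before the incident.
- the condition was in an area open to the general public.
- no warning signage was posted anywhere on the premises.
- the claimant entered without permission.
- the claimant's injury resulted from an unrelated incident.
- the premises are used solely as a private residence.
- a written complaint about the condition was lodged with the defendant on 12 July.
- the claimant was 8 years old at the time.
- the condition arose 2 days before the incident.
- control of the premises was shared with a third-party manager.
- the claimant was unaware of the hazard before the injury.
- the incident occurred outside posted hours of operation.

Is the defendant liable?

Yes — liable.

(a) no signage posted — met.
(b) not (proximate cause) — satisfied.
(c) condition ≥45 days old — not met.
(1): T AND T AND F → false.
(a) not (commercial use) — holds.
(b) entrant a minor — satisfied.
(i) during posted hours — not met.
(A) not (consent to enter) — satisfied.
(B) not (exclusive control) — satisfied.
(C) public area — satisfied.
(D) no assumed risk — met.
(ii): T AND T AND T AND T → true.
(c) = F OR T = true.
(2): T AND T AND T → true.
So Overall is satisfied (F OR T).
Exception (no remedial action) — not satisfied.
Result: main true OR exception false → true.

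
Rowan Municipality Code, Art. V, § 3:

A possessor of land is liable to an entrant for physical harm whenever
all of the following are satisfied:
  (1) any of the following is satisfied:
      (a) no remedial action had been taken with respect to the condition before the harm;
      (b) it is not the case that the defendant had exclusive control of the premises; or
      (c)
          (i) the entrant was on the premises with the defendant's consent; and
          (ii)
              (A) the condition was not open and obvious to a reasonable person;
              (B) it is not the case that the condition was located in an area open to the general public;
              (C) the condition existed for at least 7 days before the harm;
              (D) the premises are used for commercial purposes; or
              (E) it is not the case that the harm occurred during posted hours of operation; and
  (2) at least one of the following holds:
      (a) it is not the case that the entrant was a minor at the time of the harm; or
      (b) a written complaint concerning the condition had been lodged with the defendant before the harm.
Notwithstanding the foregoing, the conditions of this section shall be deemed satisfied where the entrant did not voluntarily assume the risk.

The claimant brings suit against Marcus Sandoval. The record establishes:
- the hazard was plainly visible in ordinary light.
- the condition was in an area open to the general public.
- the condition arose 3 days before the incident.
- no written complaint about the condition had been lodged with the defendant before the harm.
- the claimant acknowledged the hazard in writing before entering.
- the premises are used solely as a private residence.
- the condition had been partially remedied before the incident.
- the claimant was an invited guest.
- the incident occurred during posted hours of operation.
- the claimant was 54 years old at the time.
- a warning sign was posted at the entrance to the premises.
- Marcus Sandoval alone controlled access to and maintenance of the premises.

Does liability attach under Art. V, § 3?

No — not liable.

(a) no remedial action — not satisfied.
(b) not (exclusive control) — not met.
(i) consent to enter — holds.
(A) not open/obvious — fails.
(B) not (public area) — fails.
(C) condition ≥7 days old — fails.
(D) commercial use — fails.
(E) not (during posted hours) — not satisfied.
So (ii) is not satisfied (F OR F OR F OR F OR F).
So (c) is not satisfied (T AND F).
(1): F OR F OR F → false.
(a) not (entrant a minor) — met.
(b) complaint lodged — not satisfied.
So (2) is satisfied (T OR F).
Overall: F AND T → false.
Exception (no assumed risk) — not satisfied.
Result: main false OR exception false → false.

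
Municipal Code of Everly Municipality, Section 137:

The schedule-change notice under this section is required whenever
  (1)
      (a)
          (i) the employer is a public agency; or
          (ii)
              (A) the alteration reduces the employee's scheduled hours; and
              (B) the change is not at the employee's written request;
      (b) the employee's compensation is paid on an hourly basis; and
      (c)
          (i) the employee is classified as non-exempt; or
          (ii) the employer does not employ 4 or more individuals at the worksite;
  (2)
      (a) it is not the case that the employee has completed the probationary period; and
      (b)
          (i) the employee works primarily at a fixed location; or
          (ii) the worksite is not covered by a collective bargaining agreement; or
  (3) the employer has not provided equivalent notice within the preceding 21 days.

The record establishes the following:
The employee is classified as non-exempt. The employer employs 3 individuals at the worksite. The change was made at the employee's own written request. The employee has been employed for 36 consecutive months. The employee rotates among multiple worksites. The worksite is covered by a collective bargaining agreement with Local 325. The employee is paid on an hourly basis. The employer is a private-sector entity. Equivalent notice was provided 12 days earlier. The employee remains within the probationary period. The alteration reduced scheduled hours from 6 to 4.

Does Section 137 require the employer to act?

No — not required.

(i) public agency — not satisfied.
(A) hours reduced — satisfied.
(B) not employee-requested — not met.
(ii) = T AND F = false.
(a): F OR F → false.
(b) hourly-paid — holds.
(i) non-exempt — satisfied.
(ii) not (≥ 4 at site) — holds.
So (c) is satisfied (T OR T).
(1): F AND T AND T → false.
(a) not (past probation) — met.
(i) fixed location — fails.
(ii) no CBA — not met.
(b) = F OR F = false.
(2): T AND F → false.
(3) no recent notice — not met.
Overall = F OR F OR F = false.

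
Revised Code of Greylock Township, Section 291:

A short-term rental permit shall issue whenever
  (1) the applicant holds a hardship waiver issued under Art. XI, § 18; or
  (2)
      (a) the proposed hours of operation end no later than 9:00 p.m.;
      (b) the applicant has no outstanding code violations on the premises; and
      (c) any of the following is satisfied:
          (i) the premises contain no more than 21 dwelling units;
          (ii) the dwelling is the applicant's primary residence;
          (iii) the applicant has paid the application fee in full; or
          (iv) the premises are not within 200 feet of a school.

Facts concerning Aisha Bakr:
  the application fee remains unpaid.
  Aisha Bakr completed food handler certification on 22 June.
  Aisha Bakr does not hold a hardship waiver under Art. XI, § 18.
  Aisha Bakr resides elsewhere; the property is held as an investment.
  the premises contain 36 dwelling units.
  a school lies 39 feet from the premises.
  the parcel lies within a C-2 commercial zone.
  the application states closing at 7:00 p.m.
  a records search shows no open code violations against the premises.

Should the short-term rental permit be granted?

No — denied.

(1) hardship waiver — not satisfied.
(a) closes by 9 p.m. — met.
(b) no code violations — met.
(i) ≤ 21 units — fails.
(ii) primary residence — fails.
(iii) fee paid — not satisfied.
(iv) ≥200 ft from school — fails.
(c) = F OR F OR F OR F = false.
So (2) is not satisfied (T AND T AND F).
So Overall is not satisfied (F OR F).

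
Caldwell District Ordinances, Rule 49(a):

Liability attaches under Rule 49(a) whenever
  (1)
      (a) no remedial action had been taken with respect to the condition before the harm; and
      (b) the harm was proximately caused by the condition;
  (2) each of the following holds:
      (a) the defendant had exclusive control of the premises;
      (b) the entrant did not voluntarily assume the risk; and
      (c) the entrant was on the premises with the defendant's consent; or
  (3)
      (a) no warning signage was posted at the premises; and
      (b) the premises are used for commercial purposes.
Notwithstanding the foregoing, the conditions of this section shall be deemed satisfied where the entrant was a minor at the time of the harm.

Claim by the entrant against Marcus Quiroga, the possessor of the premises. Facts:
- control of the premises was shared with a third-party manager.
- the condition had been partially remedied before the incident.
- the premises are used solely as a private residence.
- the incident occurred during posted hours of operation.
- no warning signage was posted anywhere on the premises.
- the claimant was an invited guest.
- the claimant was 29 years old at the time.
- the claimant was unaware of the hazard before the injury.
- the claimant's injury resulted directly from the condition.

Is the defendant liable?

No — not liable.

(a) no remedial action — not satisfied.
(b) proximate cause — holds.
So (1) is not satisfied (F AND T).
(a) exclusive control — not satisfied.
(b) no assumed risk — satisfied.
(c) consent to enter — satisfied.
(2) = F AND T AND T = false.
(a) no signage posted — holds.
(b) commercial use — not met.
(3): T AND F → false.
Overall = F OR F OR F = false.
Exception (entrant a minor) — not satisfied.
Result: main false OR exception false → false.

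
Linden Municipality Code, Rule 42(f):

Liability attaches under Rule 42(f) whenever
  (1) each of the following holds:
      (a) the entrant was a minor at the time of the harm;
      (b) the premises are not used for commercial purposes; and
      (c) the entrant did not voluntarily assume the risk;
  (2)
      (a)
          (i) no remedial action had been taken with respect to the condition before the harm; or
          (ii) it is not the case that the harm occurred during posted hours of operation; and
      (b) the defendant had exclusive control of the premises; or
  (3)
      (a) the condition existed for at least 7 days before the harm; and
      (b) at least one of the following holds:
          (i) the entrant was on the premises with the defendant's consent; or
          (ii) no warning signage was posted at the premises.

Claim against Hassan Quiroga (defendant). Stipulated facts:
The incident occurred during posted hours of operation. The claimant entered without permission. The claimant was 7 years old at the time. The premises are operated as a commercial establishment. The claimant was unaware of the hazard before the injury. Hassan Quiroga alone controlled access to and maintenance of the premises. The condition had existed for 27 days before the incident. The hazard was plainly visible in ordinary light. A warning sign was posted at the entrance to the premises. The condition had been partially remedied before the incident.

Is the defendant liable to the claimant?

(a) entrant a minor — met.
(b) not (commercial use) — not met.
(c) no assumed risk — met.
(1) = T AND F AND T = false.
(i) no remedial action — not met.
(ii) not (during posted hours) — fails.
(a) = F OR F = false.
(b) exclusive control — met.
(2): F AND T → false.
(a) condition ≥7 days old — satisfied.
(i) consent to enter — not met.
(ii) no signage posted — fails.
(b) = F OR F = false.
So (3) is not satisfied (T AND F).
Overall: F OR F OR F → false.

No — not liable.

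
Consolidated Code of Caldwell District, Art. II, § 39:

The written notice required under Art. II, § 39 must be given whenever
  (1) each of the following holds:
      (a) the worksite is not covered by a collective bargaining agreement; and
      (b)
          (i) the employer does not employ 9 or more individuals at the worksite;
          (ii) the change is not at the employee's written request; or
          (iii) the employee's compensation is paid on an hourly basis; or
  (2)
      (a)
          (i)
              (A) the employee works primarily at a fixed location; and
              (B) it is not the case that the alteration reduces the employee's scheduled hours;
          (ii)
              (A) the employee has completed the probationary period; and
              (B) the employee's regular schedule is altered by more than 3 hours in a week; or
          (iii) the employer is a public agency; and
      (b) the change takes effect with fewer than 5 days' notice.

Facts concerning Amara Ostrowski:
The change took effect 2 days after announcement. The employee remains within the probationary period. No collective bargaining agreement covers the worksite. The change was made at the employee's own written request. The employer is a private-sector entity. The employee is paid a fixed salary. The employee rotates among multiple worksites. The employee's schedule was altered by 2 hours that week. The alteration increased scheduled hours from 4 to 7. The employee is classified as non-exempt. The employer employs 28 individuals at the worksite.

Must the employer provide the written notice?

(a) no CBA — holds.
(i) not (≥ 9 at site) — not met.
(ii) not employee-requested — not met.
(iii) hourly-paid — not met.
So (b) is not satisfied (F OR F OR F).
So (1) is not satisfied (T AND F).
(A) fixed location — fails.
(B) not (hours reduced) — met.
(i) = F AND T = false.
(A) past probation — not met.
(B) schedule shift > 3h — not met.
So (ii) is not satisfied (F AND F).
(iii) public agency — not met.
(a): F OR F OR F → false.
(b) < 5 days' notice — satisfied.
(2): F AND T → false.
Overall: F OR F → false.

No — not required.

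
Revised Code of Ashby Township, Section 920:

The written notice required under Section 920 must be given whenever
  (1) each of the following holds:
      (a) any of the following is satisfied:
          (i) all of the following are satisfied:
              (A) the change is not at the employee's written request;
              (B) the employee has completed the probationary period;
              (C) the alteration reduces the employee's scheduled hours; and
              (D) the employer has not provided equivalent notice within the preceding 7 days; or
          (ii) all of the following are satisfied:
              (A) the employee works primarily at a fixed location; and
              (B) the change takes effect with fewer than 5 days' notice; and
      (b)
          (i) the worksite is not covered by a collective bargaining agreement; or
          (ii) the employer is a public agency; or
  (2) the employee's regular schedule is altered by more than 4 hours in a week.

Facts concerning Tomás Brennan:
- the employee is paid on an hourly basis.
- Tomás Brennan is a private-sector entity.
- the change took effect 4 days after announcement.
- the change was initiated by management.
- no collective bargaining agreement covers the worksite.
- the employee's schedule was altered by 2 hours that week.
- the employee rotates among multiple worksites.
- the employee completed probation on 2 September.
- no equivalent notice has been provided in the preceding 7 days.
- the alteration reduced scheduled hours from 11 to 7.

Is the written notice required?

Yes — required.

(A) not employee-requested — satisfied.
(B) past probation — satisfied.
(C) hours reduced — met.
(D) no recent notice — satisfied.
So (i) is satisfied (T AND T AND T AND T).
(A) fixed location — fails.
(B) < 5 days' notice — holds.
(ii) = F AND T = false.
So (a) is satisfied (T OR F).
(i) no CBA — satisfied.
(ii) public agency — fails.
(b): T OR F → true.
(1) = T AND T = true.
(2) schedule shift > 4h — not met.
Overall: T OR F → true.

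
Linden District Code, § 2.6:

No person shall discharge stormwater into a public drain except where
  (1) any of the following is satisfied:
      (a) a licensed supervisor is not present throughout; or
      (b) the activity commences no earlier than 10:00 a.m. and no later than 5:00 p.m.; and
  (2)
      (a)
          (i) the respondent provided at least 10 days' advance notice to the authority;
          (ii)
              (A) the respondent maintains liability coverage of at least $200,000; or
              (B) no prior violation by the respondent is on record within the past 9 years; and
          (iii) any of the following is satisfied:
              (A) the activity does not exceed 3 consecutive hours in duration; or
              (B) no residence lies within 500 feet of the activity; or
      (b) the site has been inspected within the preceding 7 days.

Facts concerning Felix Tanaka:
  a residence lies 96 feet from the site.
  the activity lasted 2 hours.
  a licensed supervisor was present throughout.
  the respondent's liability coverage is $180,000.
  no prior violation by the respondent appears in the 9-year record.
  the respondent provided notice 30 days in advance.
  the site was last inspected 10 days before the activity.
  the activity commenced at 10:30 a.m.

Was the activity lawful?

(a) not (supervisor present) — fails.
(b) start within hours — holds.
(1): F OR T → true.
(i) ≥10 days' notice — satisfied.
(A) coverage ≥ $200,000 — not satisfied.
(B) no prior violation — holds.
So (ii) is satisfied (F OR T).
(A) ≤ 3 hrs duration — holds.
(B) no residence in 500 ft — not satisfied.
So (iii) is satisfied (T OR F).
(a) = T AND T AND T = true.
(b) site inspected — not satisfied.
(2) = T OR F = true.
Overall: T AND T → true.

Yes — lawful.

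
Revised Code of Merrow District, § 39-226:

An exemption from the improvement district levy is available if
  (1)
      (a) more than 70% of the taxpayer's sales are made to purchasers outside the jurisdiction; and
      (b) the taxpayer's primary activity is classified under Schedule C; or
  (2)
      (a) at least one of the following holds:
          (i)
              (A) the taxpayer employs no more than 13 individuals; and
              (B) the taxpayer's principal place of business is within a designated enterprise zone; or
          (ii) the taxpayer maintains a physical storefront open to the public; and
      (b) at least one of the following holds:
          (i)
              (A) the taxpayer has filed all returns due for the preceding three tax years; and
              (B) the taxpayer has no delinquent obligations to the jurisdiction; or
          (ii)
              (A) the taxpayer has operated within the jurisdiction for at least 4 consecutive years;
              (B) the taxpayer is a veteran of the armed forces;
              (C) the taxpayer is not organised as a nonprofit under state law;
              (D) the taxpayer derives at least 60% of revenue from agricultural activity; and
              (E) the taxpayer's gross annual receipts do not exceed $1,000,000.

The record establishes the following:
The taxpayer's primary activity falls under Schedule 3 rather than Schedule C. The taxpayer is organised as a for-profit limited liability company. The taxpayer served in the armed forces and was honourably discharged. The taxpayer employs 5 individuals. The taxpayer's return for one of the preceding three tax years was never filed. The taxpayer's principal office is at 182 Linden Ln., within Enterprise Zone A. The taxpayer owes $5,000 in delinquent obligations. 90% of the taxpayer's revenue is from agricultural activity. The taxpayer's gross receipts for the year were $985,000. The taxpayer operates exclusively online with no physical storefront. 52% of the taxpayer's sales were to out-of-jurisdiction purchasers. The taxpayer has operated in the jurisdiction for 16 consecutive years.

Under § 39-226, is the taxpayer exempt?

(a) >70% out-of-jur. sales — not satisfied.
(b) Schedule C activity — fails.
So (1) is not satisfied (F AND F).
(A) ≤ 13 employees — met.
(B) in enterprise zone — satisfied.
(i) = T AND T = true.
(ii) has storefront — not met.
(a): T OR F → true.
(A) returns current — not satisfied.
(B) no delinquency — not satisfied.
(i) = F AND F = false.
(A) ≥ 4 yrs in jurisdiction — holds.
(B) veteran — holds.
(C) not (nonprofit) — met.
(D) ≥60% agricultural — met.
(E) receipts ≤ $1,000,000 — met.
(ii) = T AND T AND T AND T AND T = true.
(b): F OR T → true.
So (2) is satisfied (T AND T).
Overall: F OR T → true.

Yes — exempt.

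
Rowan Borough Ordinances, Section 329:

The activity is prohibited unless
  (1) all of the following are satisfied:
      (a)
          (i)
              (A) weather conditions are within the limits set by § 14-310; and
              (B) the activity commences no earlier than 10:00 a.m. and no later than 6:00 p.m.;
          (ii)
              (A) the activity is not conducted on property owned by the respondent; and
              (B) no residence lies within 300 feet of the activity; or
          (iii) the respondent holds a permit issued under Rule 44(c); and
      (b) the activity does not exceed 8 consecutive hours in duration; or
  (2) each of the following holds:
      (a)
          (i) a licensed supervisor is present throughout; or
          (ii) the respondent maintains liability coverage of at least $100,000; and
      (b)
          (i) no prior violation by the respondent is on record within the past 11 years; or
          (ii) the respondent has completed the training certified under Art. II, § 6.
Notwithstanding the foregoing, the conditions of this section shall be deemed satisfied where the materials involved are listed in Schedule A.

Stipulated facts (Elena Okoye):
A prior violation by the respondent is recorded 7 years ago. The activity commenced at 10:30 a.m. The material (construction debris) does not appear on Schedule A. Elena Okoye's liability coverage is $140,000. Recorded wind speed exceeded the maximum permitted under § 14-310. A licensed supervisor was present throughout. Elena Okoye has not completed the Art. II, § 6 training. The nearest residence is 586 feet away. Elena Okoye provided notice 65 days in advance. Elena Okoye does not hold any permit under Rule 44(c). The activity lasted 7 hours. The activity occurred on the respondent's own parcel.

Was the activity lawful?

No — unlawful.

(A) weather ok — not met.
(B) start within hours — holds.
So (i) is not satisfied (F AND T).
(A) not (own property) — not met.
(B) no residence in 300 ft — satisfied.
So (ii) is not satisfied (F AND T).
(iii) holds permit — fails.
So (a) is not satisfied (F OR F OR F).
(b) ≤ 8 hrs duration — met.
So (1) is not satisfied (F AND T).
(i) supervisor present — met.
(ii) coverage ≥ $100,000 — met.
So (a) is satisfied (T OR T).
(i) no prior violation — fails.
(ii) training certified — not satisfied.
So (b) is not satisfied (F OR F).
(2) = T AND F = false.
Overall = F OR F = false.
Exception (Schedule A material) — not satisfied.
Result: main false OR exception false → false.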